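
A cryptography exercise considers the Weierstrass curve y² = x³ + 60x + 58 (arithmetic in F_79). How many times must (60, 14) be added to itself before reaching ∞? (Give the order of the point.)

2P: tangent at (60, 14): λ = (3·60² + 60)/(2·14) ≡ 37/28. 28⁻¹ ≡ 48 (mod 79) since 28·48 = 1344 ≡ 1, so λ ≡ 37·48 ≡ 38.
  x = λ² - 60 - 60 = 1444 - 120 ≡ 60; y = λ·(60 - 60) - 14 ≡ 65. → (60, 65)
3P: (60, 65) + (60, 14): same x and y₁ ≡ -y₂, so the sum is ∞.
3P = ∞, so the order is 3.

3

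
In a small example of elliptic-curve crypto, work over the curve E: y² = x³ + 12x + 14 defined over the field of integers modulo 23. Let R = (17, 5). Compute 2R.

tangent at (17, 5): λ = (3·17² + 12)/(2·5) ≡ 5/10. 10⁻¹ ≡ 7 (mod 23), so λ ≡ 5·7 ≡ 12.
  x = λ² - 17 - 17 = 144 - 34 ≡ 18; y = λ·(17 - 18) - 5 ≡ 6. → (18, 6)

(18, 6)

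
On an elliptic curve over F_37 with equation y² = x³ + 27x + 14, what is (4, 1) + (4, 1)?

(20, 28)

tangent at (4, 1): λ = (3·4² + 27)/(2·1) ≡ 1/2. 2⁻¹ ≡ 19 (mod 37), so λ ≡ 1·19 ≡ 19.
  x = λ² - 4 - 4 = 361 - 8 ≡ 20; y = λ·(4 - 20) - 1 ≡ 28. → (20, 28)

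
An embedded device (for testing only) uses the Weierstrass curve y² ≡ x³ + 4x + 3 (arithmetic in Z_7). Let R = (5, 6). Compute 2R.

(5, 1)

tangent at (5, 6): λ = (3·5² + 4)/(2·6) ≡ 2/5. 5⁻¹ ≡ 3 (mod 7), so λ ≡ 2·3 ≡ 6.
  x = λ² - 5 - 5 = 36 - 10 ≡ 5; y = λ·(5 - 5) - 6 ≡ 1. → (5, 1)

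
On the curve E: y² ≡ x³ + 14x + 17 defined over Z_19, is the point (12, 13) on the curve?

no

y² = 13² ≡ 17; x³ + 14x + 17 = 1913 ≡ 13 (mod 19). 17 ≠ 13.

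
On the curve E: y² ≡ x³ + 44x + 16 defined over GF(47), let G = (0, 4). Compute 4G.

Repeated addition: build up to 4G.
2G: tangent at (0, 4): λ = (3·0² + 44)/(2·4) ≡ 44/8. 8⁻¹ ≡ 6 (mod 47), so λ ≡ 44·6 ≡ 29.
  x = λ² - 0 - 0 = 841 - 0 ≡ 42; y = λ·(0 - 42) - 4 ≡ 0. → (42, 0)
3G: (42, 0) + (0, 4). λ = (4 - 0)/(0 - 42) ≡ 4/5 mod 47. 5⁻¹ ≡ 19 (mod 47) since 5·19 = 95 ≡ 1, so λ ≡ 29.
  x = λ² - 42 - 0 = 841 - 42 ≡ 0; y = λ·(42 - 0) - 0 ≡ 43. → (0, 43)
4G: (0, 43) + (0, 4): same x and y₁ ≡ -y₂, so the sum is 𝒪.

O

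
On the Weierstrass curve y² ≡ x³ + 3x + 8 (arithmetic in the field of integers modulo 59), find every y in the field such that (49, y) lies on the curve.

x³ + 3x + 8 = 117804 ≡ 40 (mod 59).
40 is a non-residue mod 59; no y exists.

none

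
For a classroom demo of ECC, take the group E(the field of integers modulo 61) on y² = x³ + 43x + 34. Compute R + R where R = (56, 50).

tangent at (56, 50): λ = (3·56² + 43)/(2·50) ≡ 57/39. 39⁻¹ ≡ 36 (mod 61) since 39·36 = 1404 ≡ 1, so λ ≡ 57·36 ≡ 39.
  x = λ² - 56 - 56 = 1521 - 112 ≡ 6; y = λ·(56 - 6) - 50 ≡ 9. → (6, 9)

(6, 9)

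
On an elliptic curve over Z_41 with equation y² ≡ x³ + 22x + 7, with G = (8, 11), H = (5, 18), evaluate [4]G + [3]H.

(9, 14)

First 4G:
Double-and-add on 4 = (100)₂. Start with G = (8, 11) for the leading 1-bit.
double: tangent at (8, 11): λ = (3·8² + 22)/(2·11) ≡ 9/22. 22⁻¹ ≡ 28 (mod 41), so λ ≡ 9·28 ≡ 6.
  x = λ² - 8 - 8 = 36 - 16 ≡ 20; y = λ·(8 - 20) - 11 ≡ 40. → (20, 40)
double: tangent at (20, 40): λ = (3·20² + 22)/(2·40) ≡ 33/39. 39⁻¹ ≡ 20 (mod 41), so λ ≡ 33·20 ≡ 4.
  x = λ² - 20 - 20 = 16 - 40 ≡ 17; y = λ·(20 - 17) - 40 ≡ 13. → (17, 13)
4G = (17, 13).
Next 3H:
Repeated addition: build up to 3H.
2H: tangent at (5, 18): λ = (3·5² + 22)/(2·18) ≡ 15/36. 36⁻¹ ≡ 8 (mod 41), so λ ≡ 15·8 ≡ 38.
  x = λ² - 5 - 5 = 1444 - 10 ≡ 40; y = λ·(5 - 40) - 18 ≡ 5. → (40, 5)
3H: (40, 5) + (5, 18). λ = (18 - 5)/(5 - 40) ≡ 13/6 mod 41. 6⁻¹ ≡ 7 (mod 41) since 6·7 = 42 ≡ 1, so λ ≡ 9.
  x = λ² - 40 - 5 = 81 - 45 ≡ 36; y = λ·(40 - 36) - 5 ≡ 31. → (36, 31)
3H = (36, 31).
Finally 4G + 3H:
(17, 13) + (36, 31). λ = (31 - 13)/(36 - 17) ≡ 18/19 mod 41. 19⁻¹ ≡ 13 (mod 41), so λ ≡ 29.
  x = λ² - 17 - 36 = 841 - 53 ≡ 9; y = λ·(17 - 9) - 13 ≡ 14. → (9, 14)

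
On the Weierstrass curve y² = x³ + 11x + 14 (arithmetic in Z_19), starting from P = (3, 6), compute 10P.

Double-and-add on 10 = (1010)₂. Start with P = (3, 6) for the leading 1-bit.
double: tangent at (3, 6): λ = (3·3² + 11)/(2·6) ≡ 0/12. 12⁻¹ ≡ 8 (mod 19) since 12·8 = 96 ≡ 1, so λ ≡ 0·8 ≡ 0.
  x = λ² - 3 - 3 = 0 - 6 ≡ 13; y = λ·(3 - 13) - 6 ≡ 13. → (13, 13)
double: tangent at (13, 13): λ = (3·13² + 11)/(2·13) ≡ 5/7. 7⁻¹ ≡ 11 (mod 19), so λ ≡ 5·11 ≡ 17.
  x = λ² - 13 - 13 = 289 - 26 ≡ 16; y = λ·(13 - 16) - 13 ≡ 12. → (16, 12)
add P: (16, 12) + (3, 6). λ = (6 - 12)/(3 - 16) ≡ 13/6 mod 19. 6⁻¹ ≡ 16 (mod 19), so λ ≡ 18.
  x = λ² - 16 - 3 = 324 - 19 ≡ 1; y = λ·(16 - 1) - 12 ≡ 11. → (1, 11)
double: tangent at (1, 11): λ = (3·1² + 11)/(2·11) ≡ 14/3. 3⁻¹ ≡ 13 (mod 19), so λ ≡ 14·13 ≡ 11.
  x = λ² - 1 - 1 = 121 - 2 ≡ 5; y = λ·(1 - 5) - 11 ≡ 2. → (5, 2)

(5, 2)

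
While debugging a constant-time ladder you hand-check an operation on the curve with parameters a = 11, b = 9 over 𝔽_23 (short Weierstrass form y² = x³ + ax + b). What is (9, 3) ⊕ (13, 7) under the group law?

(9, 3) + (13, 7). λ = (7 - 3)/(13 - 9) ≡ 4/4 mod 23. 4⁻¹ ≡ 6 (mod 23) since 4·6 = 24 ≡ 1, so λ ≡ 1.
  x = λ² - 9 - 13 = 1 - 22 ≡ 2; y = λ·(9 - 2) - 3 ≡ 4. → (2, 4)

(2, 4)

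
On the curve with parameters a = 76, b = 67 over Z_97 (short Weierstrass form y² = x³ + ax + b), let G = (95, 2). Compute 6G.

Repeated addition: build up to 6G.
2G: tangent at (95, 2): λ = (3·95² + 76)/(2·2) ≡ 88/4. 4⁻¹ ≡ 73 (mod 97), so λ ≡ 88·73 ≡ 22.
  x = λ² - 95 - 95 = 484 - 190 ≡ 3; y = λ·(95 - 3) - 2 ≡ 82. → (3, 82)
3G: (3, 82) + (95, 2). λ = (2 - 82)/(95 - 3) ≡ 17/92 mod 97. 92⁻¹ ≡ 58 (mod 97), so λ ≡ 16.
  x = λ² - 3 - 95 = 256 - 98 ≡ 61; y = λ·(3 - 61) - 82 ≡ 57. → (61, 57)
4G: (61, 57) + (95, 2). λ = (2 - 57)/(95 - 61) ≡ 42/34 mod 97. 34⁻¹ ≡ 20 (mod 97), so λ ≡ 64.
  x = λ² - 61 - 95 = 4096 - 156 ≡ 60; y = λ·(61 - 60) - 57 ≡ 7. → (60, 7)
5G: (60, 7) + (95, 2). λ = (2 - 7)/(95 - 60) ≡ 92/35 mod 97. 35⁻¹ ≡ 61 (mod 97), so λ ≡ 83.
  x = λ² - 60 - 95 = 6889 - 155 ≡ 41; y = λ·(60 - 41) - 7 ≡ 18. → (41, 18)
6G: (41, 18) + (95, 2). λ = (2 - 18)/(95 - 41) ≡ 81/54 mod 97. 54⁻¹ ≡ 9 (mod 97), so λ ≡ 50.
  x = λ² - 41 - 95 = 2500 - 136 ≡ 36; y = λ·(41 - 36) - 18 ≡ 38. → (36, 38)

(36, 38)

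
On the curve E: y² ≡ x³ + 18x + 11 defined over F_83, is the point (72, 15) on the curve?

y² = 15² ≡ 59; x³ + 18x + 11 = 374555 ≡ 59 (mod 83). 59 = 59.

yes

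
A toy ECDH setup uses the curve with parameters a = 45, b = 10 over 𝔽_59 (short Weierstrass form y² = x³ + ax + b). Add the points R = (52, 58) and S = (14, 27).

(52, 58) + (14, 27). λ = (27 - 58)/(14 - 52) ≡ 28/21 mod 59. 21⁻¹ ≡ 45 (mod 59), so λ ≡ 21.
  x = λ² - 52 - 14 = 441 - 66 ≡ 21; y = λ·(52 - 21) - 58 ≡ 3. → (21, 3)

(21, 3)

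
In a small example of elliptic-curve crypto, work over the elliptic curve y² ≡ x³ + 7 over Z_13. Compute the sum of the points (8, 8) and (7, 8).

(8, 8) + (7, 8). λ = (8 - 8)/(7 - 8) ≡ 0/12 mod 13. 12⁻¹ ≡ 12 (mod 13), so λ ≡ 0.
  x = λ² - 8 - 7 = 0 - 15 ≡ 11; y = λ·(8 - 11) - 8 ≡ 5. → (11, 5)

(11, 5)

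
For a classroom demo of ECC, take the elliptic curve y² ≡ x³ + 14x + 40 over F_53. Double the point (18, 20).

(24, 7)

tangent at (18, 20): λ = (3·18² + 14)/(2·20) ≡ 32/40. 40⁻¹ ≡ 4 (mod 53), so λ ≡ 32·4 ≡ 22.
  x = λ² - 18 - 18 = 484 - 36 ≡ 24; y = λ·(18 - 24) - 20 ≡ 7. → (24, 7)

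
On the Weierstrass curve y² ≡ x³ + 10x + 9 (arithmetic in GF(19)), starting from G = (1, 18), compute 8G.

(3, 16)

Double-and-add on 8 = (1000)₂. Start with G = (1, 18) for the leading 1-bit.
double: tangent at (1, 18): λ = (3·1² + 10)/(2·18) ≡ 13/17. 17⁻¹ ≡ 9 (mod 19), so λ ≡ 13·9 ≡ 3.
  x = λ² - 1 - 1 = 9 - 2 ≡ 7; y = λ·(1 - 7) - 18 ≡ 2. → (7, 2)
double: tangent at (7, 2): λ = (3·7² + 10)/(2·2) ≡ 5/4. 4⁻¹ ≡ 5 (mod 19) since 4·5 = 20 ≡ 1, so λ ≡ 5·5 ≡ 6.
  x = λ² - 7 - 7 = 36 - 14 ≡ 3; y = λ·(7 - 3) - 2 ≡ 3. → (3, 3)
double: tangent at (3, 3): λ = (3·3² + 10)/(2·3) ≡ 18/6. 6⁻¹ ≡ 16 (mod 19) since 6·16 = 96 ≡ 1, so λ ≡ 18·16 ≡ 3.
  x = λ² - 3 - 3 = 9 - 6 ≡ 3; y = λ·(3 - 3) - 3 ≡ 16. → (3, 16)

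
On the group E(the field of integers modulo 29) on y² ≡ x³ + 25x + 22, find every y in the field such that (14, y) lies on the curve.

x³ + 25x + 22 = 3116 ≡ 13 (mod 29).
Square roots of 13 mod 29: 10 and 19 (since 10² = 100 ≡ 13).

10, 19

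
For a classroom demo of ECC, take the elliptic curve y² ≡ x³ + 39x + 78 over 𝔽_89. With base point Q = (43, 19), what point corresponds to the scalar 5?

Double-and-add on 5 = (101)₂. Start with Q = (43, 19) for the leading 1-bit.
double: tangent at (43, 19): λ = (3·43² + 39)/(2·19) ≡ 68/38. 38⁻¹ ≡ 82 (mod 89), so λ ≡ 68·82 ≡ 58.
  x = λ² - 43 - 43 = 3364 - 86 ≡ 74; y = λ·(43 - 74) - 19 ≡ 52. → (74, 52)
double: tangent at (74, 52): λ = (3·74² + 39)/(2·52) ≡ 2/15. 15⁻¹ ≡ 6 (mod 89) since 15·6 = 90 ≡ 1, so λ ≡ 2·6 ≡ 12.
  x = λ² - 74 - 74 = 144 - 148 ≡ 85; y = λ·(74 - 85) - 52 ≡ 83. → (85, 83)
add Q: (85, 83) + (43, 19). λ = (19 - 83)/(43 - 85) ≡ 25/47 mod 89. 47⁻¹ ≡ 36 (mod 89), so λ ≡ 10.
  x = λ² - 85 - 43 = 100 - 128 ≡ 61; y = λ·(85 - 61) - 83 ≡ 68. → (61, 68)

(61, 68)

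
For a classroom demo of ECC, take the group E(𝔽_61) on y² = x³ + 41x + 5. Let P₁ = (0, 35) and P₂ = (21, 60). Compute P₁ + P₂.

(0, 35) + (21, 60). λ = (60 - 35)/(21 - 0) ≡ 25/21 mod 61. 21⁻¹ ≡ 32 (mod 61) since 21·32 = 672 ≡ 1, so λ ≡ 7.
  x = λ² - 0 - 21 = 49 - 21 ≡ 28; y = λ·(0 - 28) - 35 ≡ 13. → (28, 13)

(28, 13)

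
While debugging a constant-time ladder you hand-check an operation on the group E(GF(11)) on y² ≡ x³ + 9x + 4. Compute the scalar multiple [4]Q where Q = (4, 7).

(10, 7)

Repeated addition: build up to 4Q.
2Q: tangent at (4, 7): λ = (3·4² + 9)/(2·7) ≡ 2/3. 3⁻¹ ≡ 4 (mod 11), so λ ≡ 2·4 ≡ 8.
  x = λ² - 4 - 4 = 64 - 8 ≡ 1; y = λ·(4 - 1) - 7 ≡ 6. → (1, 6)
3Q: (1, 6) + (4, 7). λ = (7 - 6)/(4 - 1) ≡ 1/3 mod 11. 3⁻¹ ≡ 4 (mod 11), so λ ≡ 4.
  x = λ² - 1 - 4 = 16 - 5 ≡ 0; y = λ·(1 - 0) - 6 ≡ 9. → (0, 9)
4Q: (0, 9) + (4, 7). λ = (7 - 9)/(4 - 0) ≡ 9/4 mod 11. 4⁻¹ ≡ 3 (mod 11) since 4·3 = 12 ≡ 1, so λ ≡ 5.
  x = λ² - 0 - 4 = 25 - 4 ≡ 10; y = λ·(0 - 10) - 9 ≡ 7. → (10, 7)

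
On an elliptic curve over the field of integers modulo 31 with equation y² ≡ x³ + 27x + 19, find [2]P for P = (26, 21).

(14, 17)

tangent at (26, 21): λ = (3·26² + 27)/(2·21) ≡ 9/11. 11⁻¹ ≡ 17 (mod 31) since 11·17 = 187 ≡ 1, so λ ≡ 9·17 ≡ 29.
  x = λ² - 26 - 26 = 841 - 52 ≡ 14; y = λ·(26 - 14) - 21 ≡ 17. → (14, 17)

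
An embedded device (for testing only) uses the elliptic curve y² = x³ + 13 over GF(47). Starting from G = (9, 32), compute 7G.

(34, 42)

Repeated addition: build up to 7G.
2G: tangent at (9, 32): λ = (3·9² + 0)/(2·32) ≡ 8/17. 17⁻¹ ≡ 36 (mod 47) since 17·36 = 612 ≡ 1, so λ ≡ 8·36 ≡ 6.
  x = λ² - 9 - 9 = 36 - 18 ≡ 18; y = λ·(9 - 18) - 32 ≡ 8. → (18, 8)
3G: (18, 8) + (9, 32). λ = (32 - 8)/(9 - 18) ≡ 24/38 mod 47. 38⁻¹ ≡ 26 (mod 47) since 38·26 = 988 ≡ 1, so λ ≡ 13.
  x = λ² - 18 - 9 = 169 - 27 ≡ 1; y = λ·(18 - 1) - 8 ≡ 25. → (1, 25)
4G: (1, 25) + (9, 32). λ = (32 - 25)/(9 - 1) ≡ 7/8 mod 47. 8⁻¹ ≡ 6 (mod 47), so λ ≡ 42.
  x = λ² - 1 - 9 = 1764 - 10 ≡ 15; y = λ·(1 - 15) - 25 ≡ 45. → (15, 45)
5G: (15, 45) + (9, 32). λ = (32 - 45)/(9 - 15) ≡ 34/41 mod 47. 41⁻¹ ≡ 39 (mod 47), so λ ≡ 10.
  x = λ² - 15 - 9 = 100 - 24 ≡ 29; y = λ·(15 - 29) - 45 ≡ 3. → (29, 3)
6G: (29, 3) + (9, 32). λ = (32 - 3)/(9 - 29) ≡ 29/27 mod 47. 27⁻¹ ≡ 7 (mod 47) since 27·7 = 189 ≡ 1, so λ ≡ 15.
  x = λ² - 29 - 9 = 225 - 38 ≡ 46; y = λ·(29 - 46) - 3 ≡ 24. → (46, 24)
7G: (46, 24) + (9, 32). λ = (32 - 24)/(9 - 46) ≡ 8/10 mod 47. 10⁻¹ ≡ 33 (mod 47) since 10·33 = 330 ≡ 1, so λ ≡ 29.
  x = λ² - 46 - 9 = 841 - 55 ≡ 34; y = λ·(46 - 34) - 24 ≡ 42. → (34, 42)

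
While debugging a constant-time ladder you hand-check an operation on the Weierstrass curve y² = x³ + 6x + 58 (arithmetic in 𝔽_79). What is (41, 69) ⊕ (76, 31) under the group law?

(41, 69) + (76, 31). λ = (31 - 69)/(76 - 41) ≡ 41/35 mod 79. 35⁻¹ ≡ 70 (mod 79), so λ ≡ 26.
  x = λ² - 41 - 76 = 676 - 117 ≡ 6; y = λ·(41 - 6) - 69 ≡ 51. → (6, 51)

(6, 51)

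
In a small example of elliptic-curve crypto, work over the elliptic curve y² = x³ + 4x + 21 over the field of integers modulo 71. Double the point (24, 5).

tangent at (24, 5): λ = (3·24² + 4)/(2·5) ≡ 28/10. 10⁻¹ ≡ 64 (mod 71) since 10·64 = 640 ≡ 1, so λ ≡ 28·64 ≡ 17.
  x = λ² - 24 - 24 = 289 - 48 ≡ 28; y = λ·(24 - 28) - 5 ≡ 69. → (28, 69)

(28, 69)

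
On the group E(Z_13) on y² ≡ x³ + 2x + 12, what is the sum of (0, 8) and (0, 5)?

O

The two points share x = 0 and their y-coordinates satisfy 8 + 5 ≡ 0 (mod 13), so they are inverses. Their sum is ∞.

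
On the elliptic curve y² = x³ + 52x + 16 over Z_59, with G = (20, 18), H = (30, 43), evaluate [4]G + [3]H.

(23, 24)

First 4G:
Repeated addition: build up to 4G.
2G: tangent at (20, 18): λ = (3·20² + 52)/(2·18) ≡ 13/36. 36⁻¹ ≡ 41 (mod 59) since 36·41 = 1476 ≡ 1, so λ ≡ 13·41 ≡ 2.
  x = λ² - 20 - 20 = 4 - 40 ≡ 23; y = λ·(20 - 23) - 18 ≡ 35. → (23, 35)
3G: (23, 35) + (20, 18). λ = (18 - 35)/(20 - 23) ≡ 42/56 mod 59. 56⁻¹ ≡ 39 (mod 59), so λ ≡ 45.
  x = λ² - 23 - 20 = 2025 - 43 ≡ 35; y = λ·(23 - 35) - 35 ≡ 15. → (35, 15)
4G: (35, 15) + (20, 18). λ = (18 - 15)/(20 - 35) ≡ 3/44 mod 59. 44⁻¹ ≡ 55 (mod 59) since 44·55 = 2420 ≡ 1, so λ ≡ 47.
  x = λ² - 35 - 20 = 2209 - 55 ≡ 30; y = λ·(35 - 30) - 15 ≡ 43. → (30, 43)
4G = (30, 43).
Next 3H:
Repeated addition: build up to 3H.
2H: tangent at (30, 43): λ = (3·30² + 52)/(2·43) ≡ 38/27. 27⁻¹ ≡ 35 (mod 59), so λ ≡ 38·35 ≡ 32.
  x = λ² - 30 - 30 = 1024 - 60 ≡ 20; y = λ·(30 - 20) - 43 ≡ 41. → (20, 41)
3H: (20, 41) + (30, 43). λ = (43 - 41)/(30 - 20) ≡ 2/10 mod 59. 10⁻¹ ≡ 6 (mod 59) since 10·6 = 60 ≡ 1, so λ ≡ 12.
  x = λ² - 20 - 30 = 144 - 50 ≡ 35; y = λ·(20 - 35) - 41 ≡ 15. → (35, 15)
3H = (35, 15).
Finally 4G + 3H:
(30, 43) + (35, 15). λ = (15 - 43)/(35 - 30) ≡ 31/5 mod 59. 5⁻¹ ≡ 12 (mod 59) since 5·12 = 60 ≡ 1, so λ ≡ 18.
  x = λ² - 30 - 35 = 324 - 65 ≡ 23; y = λ·(30 - 23) - 43 ≡ 24. → (23, 24)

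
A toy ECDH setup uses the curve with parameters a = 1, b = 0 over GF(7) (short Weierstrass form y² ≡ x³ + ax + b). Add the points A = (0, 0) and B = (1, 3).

(0, 0) + (1, 3). λ = (3 - 0)/(1 - 0) ≡ 3/1 mod 7. 1⁻¹ ≡ 1 (mod 7) since 1·1 = 1 ≡ 1, so λ ≡ 3.
  x = λ² - 0 - 1 = 9 - 1 ≡ 1; y = λ·(0 - 1) - 0 ≡ 4. → (1, 4)

(1, 4)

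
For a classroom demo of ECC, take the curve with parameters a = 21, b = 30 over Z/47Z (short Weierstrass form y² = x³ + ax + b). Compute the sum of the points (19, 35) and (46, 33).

(19, 35) + (46, 33). λ = (33 - 35)/(46 - 19) ≡ 45/27 mod 47. 27⁻¹ ≡ 7 (mod 47), so λ ≡ 33.
  x = λ² - 19 - 46 = 1089 - 65 ≡ 37; y = λ·(19 - 37) - 35 ≡ 29. → (37, 29)

(37, 29)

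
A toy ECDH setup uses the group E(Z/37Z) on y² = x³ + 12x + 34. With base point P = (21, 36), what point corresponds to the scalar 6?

Double-and-add on 6 = (110)₂. Start with P = (21, 36) for the leading 1-bit.
double: tangent at (21, 36): λ = (3·21² + 12)/(2·36) ≡ 3/35. 35⁻¹ ≡ 18 (mod 37), so λ ≡ 3·18 ≡ 17.
  x = λ² - 21 - 21 = 289 - 42 ≡ 25; y = λ·(21 - 25) - 36 ≡ 7. → (25, 7)
add P: (25, 7) + (21, 36). λ = (36 - 7)/(21 - 25) ≡ 29/33 mod 37. 33⁻¹ ≡ 9 (mod 37) since 33·9 = 297 ≡ 1, so λ ≡ 2.
  x = λ² - 25 - 21 = 4 - 46 ≡ 32; y = λ·(25 - 32) - 7 ≡ 16. → (32, 16)
double: tangent at (32, 16): λ = (3·32² + 12)/(2·16) ≡ 13/32. 32⁻¹ ≡ 22 (mod 37), so λ ≡ 13·22 ≡ 27.
  x = λ² - 32 - 32 = 729 - 64 ≡ 36; y = λ·(32 - 36) - 16 ≡ 24. → (36, 24)

(36, 24)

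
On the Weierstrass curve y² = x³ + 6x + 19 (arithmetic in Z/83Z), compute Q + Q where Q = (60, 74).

(14, 5)

tangent at (60, 74): λ = (3·60² + 6)/(2·74) ≡ 16/65. 65⁻¹ ≡ 23 (mod 83), so λ ≡ 16·23 ≡ 36.
  x = λ² - 60 - 60 = 1296 - 120 ≡ 14; y = λ·(60 - 14) - 74 ≡ 5. → (14, 5)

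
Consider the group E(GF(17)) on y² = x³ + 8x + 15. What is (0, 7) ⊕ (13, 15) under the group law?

(0, 7) + (13, 15). λ = (15 - 7)/(13 - 0) ≡ 8/13 mod 17. 13⁻¹ ≡ 4 (mod 17), so λ ≡ 15.
  x = λ² - 0 - 13 = 225 - 13 ≡ 8; y = λ·(0 - 8) - 7 ≡ 9. → (8, 9)

(8, 9)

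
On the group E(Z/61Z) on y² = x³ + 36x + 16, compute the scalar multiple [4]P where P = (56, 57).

Double-and-add on 4 = (100)₂. Start with P = (56, 57) for the leading 1-bit.
double: tangent at (56, 57): λ = (3·56² + 36)/(2·57) ≡ 50/53. 53⁻¹ ≡ 38 (mod 61) since 53·38 = 2014 ≡ 1, so λ ≡ 50·38 ≡ 9.
  x = λ² - 56 - 56 = 81 - 112 ≡ 30; y = λ·(56 - 30) - 57 ≡ 55. → (30, 55)
double: tangent at (30, 55): λ = (3·30² + 36)/(2·55) ≡ 52/49. 49⁻¹ ≡ 5 (mod 61), so λ ≡ 52·5 ≡ 16.
  x = λ² - 30 - 30 = 256 - 60 ≡ 13; y = λ·(30 - 13) - 55 ≡ 34. → (13, 34)

(13, 34)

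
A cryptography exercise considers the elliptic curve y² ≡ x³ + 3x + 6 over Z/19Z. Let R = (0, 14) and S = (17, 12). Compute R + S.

(0, 14) + (17, 12). λ = (12 - 14)/(17 - 0) ≡ 17/17 mod 19. 17⁻¹ ≡ 9 (mod 19) since 17·9 = 153 ≡ 1, so λ ≡ 1.
  x = λ² - 0 - 17 = 1 - 17 ≡ 3; y = λ·(0 - 3) - 14 ≡ 2. → (3, 2)

(3, 2)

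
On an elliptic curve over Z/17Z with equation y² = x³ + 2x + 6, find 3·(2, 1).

Write Q = (2, 1).
Repeated addition: build up to 3Q.
2Q: tangent at (2, 1): λ = (3·2² + 2)/(2·1) ≡ 14/2. 2⁻¹ ≡ 9 (mod 17), so λ ≡ 14·9 ≡ 7.
  x = λ² - 2 - 2 = 49 - 4 ≡ 11; y = λ·(2 - 11) - 1 ≡ 4. → (11, 4)
3Q: (11, 4) + (2, 1). λ = (1 - 4)/(2 - 11) ≡ 14/8 mod 17. 8⁻¹ ≡ 15 (mod 17), so λ ≡ 6.
  x = λ² - 11 - 2 = 36 - 13 ≡ 6; y = λ·(11 - 6) - 4 ≡ 9. → (6, 9)

(6, 9)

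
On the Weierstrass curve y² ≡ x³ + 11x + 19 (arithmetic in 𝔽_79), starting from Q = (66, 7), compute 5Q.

Double-and-add on 5 = (101)₂. Start with Q = (66, 7) for the leading 1-bit.
double: tangent at (66, 7): λ = (3·66² + 11)/(2·7) ≡ 44/14. 14⁻¹ ≡ 17 (mod 79), so λ ≡ 44·17 ≡ 37.
  x = λ² - 66 - 66 = 1369 - 132 ≡ 52; y = λ·(66 - 52) - 7 ≡ 37. → (52, 37)
double: tangent at (52, 37): λ = (3·52² + 11)/(2·37) ≡ 65/74. 74⁻¹ ≡ 63 (mod 79), so λ ≡ 65·63 ≡ 66.
  x = λ² - 52 - 52 = 4356 - 104 ≡ 65; y = λ·(52 - 65) - 37 ≡ 53. → (65, 53)
add Q: (65, 53) + (66, 7). λ = (7 - 53)/(66 - 65) ≡ 33/1 mod 79. 1⁻¹ ≡ 1 (mod 79) since 1·1 = 1 ≡ 1, so λ ≡ 33.
  x = λ² - 65 - 66 = 1089 - 131 ≡ 10; y = λ·(65 - 10) - 53 ≡ 24. → (10, 24)

(10, 24)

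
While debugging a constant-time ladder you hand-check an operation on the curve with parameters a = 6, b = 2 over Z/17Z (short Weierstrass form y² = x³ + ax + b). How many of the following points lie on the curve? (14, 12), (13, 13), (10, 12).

(14, 12): 12² ≡ 8, rhs ≡ 8 → on.
(13, 13): 13² ≡ 16, rhs ≡ 16 → on.
(10, 12): 12² ≡ 8, rhs ≡ 8 → on.

3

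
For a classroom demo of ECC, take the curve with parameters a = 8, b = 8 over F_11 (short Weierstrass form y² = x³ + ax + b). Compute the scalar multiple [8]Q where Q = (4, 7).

Double-and-add on 8 = (1000)₂. Start with Q = (4, 7) for the leading 1-bit.
double: tangent at (4, 7): λ = (3·4² + 8)/(2·7) ≡ 1/3. 3⁻¹ ≡ 4 (mod 11) since 3·4 = 12 ≡ 1, so λ ≡ 1·4 ≡ 4.
  x = λ² - 4 - 4 = 16 - 8 ≡ 8; y = λ·(4 - 8) - 7 ≡ 10. → (8, 10)
double: tangent at (8, 10): λ = (3·8² + 8)/(2·10) ≡ 2/9. 9⁻¹ ≡ 5 (mod 11) since 9·5 = 45 ≡ 1, so λ ≡ 2·5 ≡ 10.
  x = λ² - 8 - 8 = 100 - 16 ≡ 7; y = λ·(8 - 7) - 10 ≡ 0. → (7, 0)
double: (7, 0) + (7, 0): same x and y₁ ≡ -y₂, so the sum is the point at infinity.

O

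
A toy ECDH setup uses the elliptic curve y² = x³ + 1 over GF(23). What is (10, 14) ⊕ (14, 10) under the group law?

(10, 14) + (14, 10). λ = (10 - 14)/(14 - 10) ≡ 19/4 mod 23. 4⁻¹ ≡ 6 (mod 23), so λ ≡ 22.
  x = λ² - 10 - 14 = 484 - 24 ≡ 0; y = λ·(10 - 0) - 14 ≡ 22. → (0, 22)

(0, 22)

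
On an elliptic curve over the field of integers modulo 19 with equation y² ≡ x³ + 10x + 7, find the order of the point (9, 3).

9

2P: tangent at (9, 3): λ = (3·9² + 10)/(2·3) ≡ 6/6. 6⁻¹ ≡ 16 (mod 19) since 6·16 = 96 ≡ 1, so λ ≡ 6·16 ≡ 1.
  x = λ² - 9 - 9 = 1 - 18 ≡ 2; y = λ·(9 - 2) - 3 ≡ 4. → (2, 4)
3P: (2, 4) + (9, 3). λ = (3 - 4)/(9 - 2) ≡ 18/7 mod 19. 7⁻¹ ≡ 11 (mod 19), so λ ≡ 8.
  x = λ² - 2 - 9 = 64 - 11 ≡ 15; y = λ·(2 - 15) - 4 ≡ 6. → (15, 6)
4P: (15, 6) + (9, 3). λ = (3 - 6)/(9 - 15) ≡ 16/13 mod 19. 13⁻¹ ≡ 3 (mod 19) since 13·3 = 39 ≡ 1, so λ ≡ 10.
  x = λ² - 15 - 9 = 100 - 24 ≡ 0; y = λ·(15 - 0) - 6 ≡ 11. → (0, 11)
5P: (0, 11) + (9, 3). λ = (3 - 11)/(9 - 0) ≡ 11/9 mod 19. 9⁻¹ ≡ 17 (mod 19), so λ ≡ 16.
  x = λ² - 0 - 9 = 256 - 9 ≡ 0; y = λ·(0 - 0) - 11 ≡ 8. → (0, 8)
6P: (0, 8) + (9, 3). λ = (3 - 8)/(9 - 0) ≡ 14/9 mod 19. 9⁻¹ ≡ 17 (mod 19), so λ ≡ 10.
  x = λ² - 0 - 9 = 100 - 9 ≡ 15; y = λ·(0 - 15) - 8 ≡ 13. → (15, 13)
7P: (15, 13) + (9, 3). λ = (3 - 13)/(9 - 15) ≡ 9/13 mod 19. 13⁻¹ ≡ 3 (mod 19) since 13·3 = 39 ≡ 1, so λ ≡ 8.
  x = λ² - 15 - 9 = 64 - 24 ≡ 2; y = λ·(15 - 2) - 13 ≡ 15. → (2, 15)
8P: (2, 15) + (9, 3). λ = (3 - 15)/(9 - 2) ≡ 7/7 mod 19. 7⁻¹ ≡ 11 (mod 19), so λ ≡ 1.
  x = λ² - 2 - 9 = 1 - 11 ≡ 9; y = λ·(2 - 9) - 15 ≡ 16. → (9, 16)
9P: (9, 16) + (9, 3): same x and y₁ ≡ -y₂, so the sum is 𝒪.
9P = 𝒪, so the order is 9.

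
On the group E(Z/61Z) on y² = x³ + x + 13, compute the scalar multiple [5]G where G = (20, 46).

Double-and-add on 5 = (101)₂. Start with G = (20, 46) for the leading 1-bit.
double: tangent at (20, 46): λ = (3·20² + 1)/(2·46) ≡ 42/31. 31⁻¹ ≡ 2 (mod 61) since 31·2 = 62 ≡ 1, so λ ≡ 42·2 ≡ 23.
  x = λ² - 20 - 20 = 529 - 40 ≡ 1; y = λ·(20 - 1) - 46 ≡ 25. → (1, 25)
double: tangent at (1, 25): λ = (3·1² + 1)/(2·25) ≡ 4/50. 50⁻¹ ≡ 11 (mod 61) since 50·11 = 550 ≡ 1, so λ ≡ 4·11 ≡ 44.
  x = λ² - 1 - 1 = 1936 - 2 ≡ 43; y = λ·(1 - 43) - 25 ≡ 18. → (43, 18)
add G: (43, 18) + (20, 46). λ = (46 - 18)/(20 - 43) ≡ 28/38 mod 61. 38⁻¹ ≡ 53 (mod 61), so λ ≡ 20.
  x = λ² - 43 - 20 = 400 - 63 ≡ 32; y = λ·(43 - 32) - 18 ≡ 19. → (32, 19)

(32, 19)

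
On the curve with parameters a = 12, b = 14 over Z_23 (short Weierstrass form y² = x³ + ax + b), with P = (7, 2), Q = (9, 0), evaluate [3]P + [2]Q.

(1, 21)

First 3P:
Repeated addition: build up to 3P.
2P: tangent at (7, 2): λ = (3·7² + 12)/(2·2) ≡ 21/4. 4⁻¹ ≡ 6 (mod 23), so λ ≡ 21·6 ≡ 11.
  x = λ² - 7 - 7 = 121 - 14 ≡ 15; y = λ·(7 - 15) - 2 ≡ 2. → (15, 2)
3P: (15, 2) + (7, 2). λ = (2 - 2)/(7 - 15) ≡ 0/15 mod 23. 15⁻¹ ≡ 20 (mod 23), so λ ≡ 0.
  x = λ² - 15 - 7 = 0 - 22 ≡ 1; y = λ·(15 - 1) - 2 ≡ 21. → (1, 21)
3P = (1, 21).
Next 2Q:
Repeated addition: build up to 2Q.
2Q: (9, 0) + (9, 0): same x and y₁ ≡ -y₂, so the sum is O.
2Q = O.
Finally 3P + 2Q:
(1, 21) + O = (1, 21) (identity).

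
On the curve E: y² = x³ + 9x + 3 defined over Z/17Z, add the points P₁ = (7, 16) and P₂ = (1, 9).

(7, 16) + (1, 9). λ = (9 - 16)/(1 - 7) ≡ 10/11 mod 17. 11⁻¹ ≡ 14 (mod 17), so λ ≡ 4.
  x = λ² - 7 - 1 = 16 - 8 ≡ 8; y = λ·(7 - 8) - 16 ≡ 14. → (8, 14)

(8, 14)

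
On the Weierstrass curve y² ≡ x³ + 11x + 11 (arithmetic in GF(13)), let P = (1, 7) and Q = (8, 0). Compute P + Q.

(5, 10)

(1, 7) + (8, 0). λ = (0 - 7)/(8 - 1) ≡ 6/7 mod 13. 7⁻¹ ≡ 2 (mod 13), so λ ≡ 12.
  x = λ² - 1 - 8 = 144 - 9 ≡ 5; y = λ·(1 - 5) - 7 ≡ 10. → (5, 10)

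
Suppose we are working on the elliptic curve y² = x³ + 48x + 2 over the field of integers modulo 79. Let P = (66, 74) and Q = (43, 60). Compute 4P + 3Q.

(27, 58)

First 4P:
Repeated addition: build up to 4P.
2P: tangent at (66, 74): λ = (3·66² + 48)/(2·74) ≡ 2/69. 69⁻¹ ≡ 71 (mod 79) since 69·71 = 4899 ≡ 1, so λ ≡ 2·71 ≡ 63.
  x = λ² - 66 - 66 = 3969 - 132 ≡ 45; y = λ·(66 - 45) - 74 ≡ 64. → (45, 64)
3P: (45, 64) + (66, 74). λ = (74 - 64)/(66 - 45) ≡ 10/21 mod 79. 21⁻¹ ≡ 64 (mod 79), so λ ≡ 8.
  x = λ² - 45 - 66 = 64 - 111 ≡ 32; y = λ·(45 - 32) - 64 ≡ 40. → (32, 40)
4P: (32, 40) + (66, 74). λ = (74 - 40)/(66 - 32) ≡ 34/34 mod 79. 34⁻¹ ≡ 7 (mod 79), so λ ≡ 1.
  x = λ² - 32 - 66 = 1 - 98 ≡ 61; y = λ·(32 - 61) - 40 ≡ 10. → (61, 10)
4P = (61, 10).
Next 3Q:
Repeated addition: build up to 3Q.
2Q: tangent at (43, 60): λ = (3·43² + 48)/(2·60) ≡ 65/41. 41⁻¹ ≡ 27 (mod 79), so λ ≡ 65·27 ≡ 17.
  x = λ² - 43 - 43 = 289 - 86 ≡ 45; y = λ·(43 - 45) - 60 ≡ 64. → (45, 64)
3Q: (45, 64) + (43, 60). λ = (60 - 64)/(43 - 45) ≡ 75/77 mod 79. 77⁻¹ ≡ 39 (mod 79), so λ ≡ 2.
  x = λ² - 45 - 43 = 4 - 88 ≡ 74; y = λ·(45 - 74) - 64 ≡ 36. → (74, 36)
3Q = (74, 36).
Finally 4P + 3Q:
(61, 10) + (74, 36). λ = (36 - 10)/(74 - 61) ≡ 26/13 mod 79. 13⁻¹ ≡ 73 (mod 79) since 13·73 = 949 ≡ 1, so λ ≡ 2.
  x = λ² - 61 - 74 = 4 - 135 ≡ 27; y = λ·(61 - 27) - 10 ≡ 58. → (27, 58)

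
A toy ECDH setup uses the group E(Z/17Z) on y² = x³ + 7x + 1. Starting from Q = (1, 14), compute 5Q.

Double-and-add on 5 = (101)₂. Start with Q = (1, 14) for the leading 1-bit.
double: tangent at (1, 14): λ = (3·1² + 7)/(2·14) ≡ 10/11. 11⁻¹ ≡ 14 (mod 17), so λ ≡ 10·14 ≡ 4.
  x = λ² - 1 - 1 = 16 - 2 ≡ 14; y = λ·(1 - 14) - 14 ≡ 2. → (14, 2)
double: tangent at (14, 2): λ = (3·14² + 7)/(2·2) ≡ 0/4. 4⁻¹ ≡ 13 (mod 17), so λ ≡ 0·13 ≡ 0.
  x = λ² - 14 - 14 = 0 - 28 ≡ 6; y = λ·(14 - 6) - 2 ≡ 15. → (6, 15)
add Q: (6, 15) + (1, 14). λ = (14 - 15)/(1 - 6) ≡ 16/12 mod 17. 12⁻¹ ≡ 10 (mod 17), so λ ≡ 7.
  x = λ² - 6 - 1 = 49 - 7 ≡ 8; y = λ·(6 - 8) - 15 ≡ 5. → (8, 5)

(8, 5)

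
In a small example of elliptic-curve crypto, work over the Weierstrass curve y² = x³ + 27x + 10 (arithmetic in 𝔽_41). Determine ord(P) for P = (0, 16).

2P: tangent at (0, 16): λ = (3·0² + 27)/(2·16) ≡ 27/32. 32⁻¹ ≡ 9 (mod 41), so λ ≡ 27·9 ≡ 38.
  x = λ² - 0 - 0 = 1444 - 0 ≡ 9; y = λ·(0 - 9) - 16 ≡ 11. → (9, 11)
3P: (9, 11) + (0, 16). λ = (16 - 11)/(0 - 9) ≡ 5/32 mod 41. 32⁻¹ ≡ 9 (mod 41), so λ ≡ 4.
  x = λ² - 9 - 0 = 16 - 9 ≡ 7; y = λ·(9 - 7) - 11 ≡ 38. → (7, 38)
4P: (7, 38) + (0, 16). λ = (16 - 38)/(0 - 7) ≡ 19/34 mod 41. 34⁻¹ ≡ 35 (mod 41) since 34·35 = 1190 ≡ 1, so λ ≡ 9.
  x = λ² - 7 - 0 = 81 - 7 ≡ 33; y = λ·(7 - 33) - 38 ≡ 15. → (33, 15)
5P: (33, 15) + (0, 16). λ = (16 - 15)/(0 - 33) ≡ 1/8 mod 41. 8⁻¹ ≡ 36 (mod 41), so λ ≡ 36.
  x = λ² - 33 - 0 = 1296 - 33 ≡ 33; y = λ·(33 - 33) - 15 ≡ 26. → (33, 26)
6P: (33, 26) + (0, 16). λ = (16 - 26)/(0 - 33) ≡ 31/8 mod 41. 8⁻¹ ≡ 36 (mod 41), so λ ≡ 9.
  x = λ² - 33 - 0 = 81 - 33 ≡ 7; y = λ·(33 - 7) - 26 ≡ 3. → (7, 3)
7P: (7, 3) + (0, 16). λ = (16 - 3)/(0 - 7) ≡ 13/34 mod 41. 34⁻¹ ≡ 35 (mod 41) since 34·35 = 1190 ≡ 1, so λ ≡ 4.
  x = λ² - 7 - 0 = 16 - 7 ≡ 9; y = λ·(7 - 9) - 3 ≡ 30. → (9, 30)
8P: (9, 30) + (0, 16). λ = (16 - 30)/(0 - 9) ≡ 27/32 mod 41. 32⁻¹ ≡ 9 (mod 41) since 32·9 = 288 ≡ 1, so λ ≡ 38.
  x = λ² - 9 - 0 = 1444 - 9 ≡ 0; y = λ·(9 - 0) - 30 ≡ 25. → (0, 25)
9P: (0, 25) + (0, 16): same x and y₁ ≡ -y₂, so the sum is the point at infinity.
9P = the point at infinity, so the order is 9.

9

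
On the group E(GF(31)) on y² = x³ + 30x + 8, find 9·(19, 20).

(29, 8)

Write G = (19, 20).
Repeated addition: build up to 9G.
2G: tangent at (19, 20): λ = (3·19² + 30)/(2·20) ≡ 28/9. 9⁻¹ ≡ 7 (mod 31), so λ ≡ 28·7 ≡ 10.
  x = λ² - 19 - 19 = 100 - 38 ≡ 0; y = λ·(19 - 0) - 20 ≡ 15. → (0, 15)
3G: (0, 15) + (19, 20). λ = (20 - 15)/(19 - 0) ≡ 5/19 mod 31. 19⁻¹ ≡ 18 (mod 31), so λ ≡ 28.
  x = λ² - 0 - 19 = 784 - 19 ≡ 21; y = λ·(0 - 21) - 15 ≡ 17. → (21, 17)
4G: (21, 17) + (19, 20). λ = (20 - 17)/(19 - 21) ≡ 3/29 mod 31. 29⁻¹ ≡ 15 (mod 31), so λ ≡ 14.
  x = λ² - 21 - 19 = 196 - 40 ≡ 1; y = λ·(21 - 1) - 17 ≡ 15. → (1, 15)
5G: (1, 15) + (19, 20). λ = (20 - 15)/(19 - 1) ≡ 5/18 mod 31. 18⁻¹ ≡ 19 (mod 31), so λ ≡ 2.
  x = λ² - 1 - 19 = 4 - 20 ≡ 15; y = λ·(1 - 15) - 15 ≡ 19. → (15, 19)
6G: (15, 19) + (19, 20). λ = (20 - 19)/(19 - 15) ≡ 1/4 mod 31. 4⁻¹ ≡ 8 (mod 31), so λ ≡ 8.
  x = λ² - 15 - 19 = 64 - 34 ≡ 30; y = λ·(15 - 30) - 19 ≡ 16. → (30, 16)
7G: (30, 16) + (19, 20). λ = (20 - 16)/(19 - 30) ≡ 4/20 mod 31. 20⁻¹ ≡ 14 (mod 31) since 20·14 = 280 ≡ 1, so λ ≡ 25.
  x = λ² - 30 - 19 = 625 - 49 ≡ 18; y = λ·(30 - 18) - 16 ≡ 5. → (18, 5)
8G: (18, 5) + (19, 20). λ = (20 - 5)/(19 - 18) ≡ 15/1 mod 31. 1⁻¹ ≡ 1 (mod 31), so λ ≡ 15.
  x = λ² - 18 - 19 = 225 - 37 ≡ 2; y = λ·(18 - 2) - 5 ≡ 18. → (2, 18)
9G: (2, 18) + (19, 20). λ = (20 - 18)/(19 - 2) ≡ 2/17 mod 31. 17⁻¹ ≡ 11 (mod 31), so λ ≡ 22.
  x = λ² - 2 - 19 = 484 - 21 ≡ 29; y = λ·(2 - 29) - 18 ≡ 8. → (29, 8)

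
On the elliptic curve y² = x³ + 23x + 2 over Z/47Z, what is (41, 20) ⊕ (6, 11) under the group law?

(27, 40)

(41, 20) + (6, 11). λ = (11 - 20)/(6 - 41) ≡ 38/12 mod 47. 12⁻¹ ≡ 4 (mod 47), so λ ≡ 11.
  x = λ² - 41 - 6 = 121 - 47 ≡ 27; y = λ·(41 - 27) - 20 ≡ 40. → (27, 40)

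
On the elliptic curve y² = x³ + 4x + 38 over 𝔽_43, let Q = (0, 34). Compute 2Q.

(25, 5)

tangent at (0, 34): λ = (3·0² + 4)/(2·34) ≡ 4/25. 25⁻¹ ≡ 31 (mod 43), so λ ≡ 4·31 ≡ 38.
  x = λ² - 0 - 0 = 1444 - 0 ≡ 25; y = λ·(0 - 25) - 34 ≡ 5. → (25, 5)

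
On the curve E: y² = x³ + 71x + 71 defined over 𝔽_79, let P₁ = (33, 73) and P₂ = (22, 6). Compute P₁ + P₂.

(50, 3)

(33, 73) + (22, 6). λ = (6 - 73)/(22 - 33) ≡ 12/68 mod 79. 68⁻¹ ≡ 43 (mod 79), so λ ≡ 42.
  x = λ² - 33 - 22 = 1764 - 55 ≡ 50; y = λ·(33 - 50) - 73 ≡ 3. → (50, 3)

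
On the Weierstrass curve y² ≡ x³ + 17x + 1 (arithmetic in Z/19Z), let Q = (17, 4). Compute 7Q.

Repeated addition: build up to 7Q.
2Q: tangent at (17, 4): λ = (3·17² + 17)/(2·4) ≡ 10/8. 8⁻¹ ≡ 12 (mod 19) since 8·12 = 96 ≡ 1, so λ ≡ 10·12 ≡ 6.
  x = λ² - 17 - 17 = 36 - 34 ≡ 2; y = λ·(17 - 2) - 4 ≡ 10. → (2, 10)
3Q: (2, 10) + (17, 4). λ = (4 - 10)/(17 - 2) ≡ 13/15 mod 19. 15⁻¹ ≡ 14 (mod 19), so λ ≡ 11.
  x = λ² - 2 - 17 = 121 - 19 ≡ 7; y = λ·(2 - 7) - 10 ≡ 11. → (7, 11)
4Q: (7, 11) + (17, 4). λ = (4 - 11)/(17 - 7) ≡ 12/10 mod 19. 10⁻¹ ≡ 2 (mod 19), so λ ≡ 5.
  x = λ² - 7 - 17 = 25 - 24 ≡ 1; y = λ·(7 - 1) - 11 ≡ 0. → (1, 0)
5Q: (1, 0) + (17, 4). λ = (4 - 0)/(17 - 1) ≡ 4/16 mod 19. 16⁻¹ ≡ 6 (mod 19), so λ ≡ 5.
  x = λ² - 1 - 17 = 25 - 18 ≡ 7; y = λ·(1 - 7) - 0 ≡ 8. → (7, 8)
6Q: (7, 8) + (17, 4). λ = (4 - 8)/(17 - 7) ≡ 15/10 mod 19. 10⁻¹ ≡ 2 (mod 19), so λ ≡ 11.
  x = λ² - 7 - 17 = 121 - 24 ≡ 2; y = λ·(7 - 2) - 8 ≡ 9. → (2, 9)
7Q: (2, 9) + (17, 4). λ = (4 - 9)/(17 - 2) ≡ 14/15 mod 19. 15⁻¹ ≡ 14 (mod 19), so λ ≡ 6.
  x = λ² - 2 - 17 = 36 - 19 ≡ 17; y = λ·(2 - 17) - 9 ≡ 15. → (17, 15)

(17, 15)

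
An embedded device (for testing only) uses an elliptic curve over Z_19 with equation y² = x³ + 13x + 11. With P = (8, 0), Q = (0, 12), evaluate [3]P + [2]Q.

First 3P:
Repeated addition: build up to 3P.
2P: (8, 0) + (8, 0): same x and y₁ ≡ -y₂, so the sum is 𝒪.
3P: 𝒪 + (8, 0) = (8, 0) (identity).
3P = (8, 0).
Next 2Q:
Repeated addition: build up to 2Q.
2Q: tangent at (0, 12): λ = (3·0² + 13)/(2·12) ≡ 13/5. 5⁻¹ ≡ 4 (mod 19), so λ ≡ 13·4 ≡ 14.
  x = λ² - 0 - 0 = 196 - 0 ≡ 6; y = λ·(0 - 6) - 12 ≡ 18. → (6, 18)
2Q = (6, 18).
Finally 3P + 2Q:
(8, 0) + (6, 18). λ = (18 - 0)/(6 - 8) ≡ 18/17 mod 19. 17⁻¹ ≡ 9 (mod 19) since 17·9 = 153 ≡ 1, so λ ≡ 10.
  x = λ² - 8 - 6 = 100 - 14 ≡ 10; y = λ·(8 - 10) - 0 ≡ 18. → (10, 18)

(10, 18)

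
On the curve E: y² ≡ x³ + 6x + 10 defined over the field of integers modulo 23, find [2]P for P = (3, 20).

(7, 2)

tangent at (3, 20): λ = (3·3² + 6)/(2·20) ≡ 10/17. 17⁻¹ ≡ 19 (mod 23) since 17·19 = 323 ≡ 1, so λ ≡ 10·19 ≡ 6.
  x = λ² - 3 - 3 = 36 - 6 ≡ 7; y = λ·(3 - 7) - 20 ≡ 2. → (7, 2)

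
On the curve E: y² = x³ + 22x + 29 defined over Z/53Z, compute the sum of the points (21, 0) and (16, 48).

(17, 4)

(21, 0) + (16, 48). λ = (48 - 0)/(16 - 21) ≡ 48/48 mod 53. 48⁻¹ ≡ 21 (mod 53), so λ ≡ 1.
  x = λ² - 21 - 16 = 1 - 37 ≡ 17; y = λ·(21 - 17) - 0 ≡ 4. → (17, 4)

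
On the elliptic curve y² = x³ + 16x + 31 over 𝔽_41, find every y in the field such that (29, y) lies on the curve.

x³ + 16x + 31 = 24884 ≡ 38 (mod 41).
38 is a non-residue mod 41; no y exists.

none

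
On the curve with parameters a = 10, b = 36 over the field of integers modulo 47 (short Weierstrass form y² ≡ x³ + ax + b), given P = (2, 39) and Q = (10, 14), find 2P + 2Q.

First 2P:
Repeated addition: build up to 2P.
2P: tangent at (2, 39): λ = (3·2² + 10)/(2·39) ≡ 22/31. 31⁻¹ ≡ 44 (mod 47) since 31·44 = 1364 ≡ 1, so λ ≡ 22·44 ≡ 28.
  x = λ² - 2 - 2 = 784 - 4 ≡ 28; y = λ·(2 - 28) - 39 ≡ 32. → (28, 32)
2P = (28, 32).
Next 2Q:
Repeated addition: build up to 2Q.
2Q: tangent at (10, 14): λ = (3·10² + 10)/(2·14) ≡ 28/28. 28⁻¹ ≡ 42 (mod 47) since 28·42 = 1176 ≡ 1, so λ ≡ 28·42 ≡ 1.
  x = λ² - 10 - 10 = 1 - 20 ≡ 28; y = λ·(10 - 28) - 14 ≡ 15. → (28, 15)
2Q = (28, 15).
Finally 2P + 2Q:
(28, 32) + (28, 15): same x and y₁ ≡ -y₂, so the sum is O.

O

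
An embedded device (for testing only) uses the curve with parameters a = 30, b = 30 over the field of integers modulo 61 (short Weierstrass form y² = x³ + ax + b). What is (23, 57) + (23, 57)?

(10, 7)

tangent at (23, 57): λ = (3·23² + 30)/(2·57) ≡ 31/53. 53⁻¹ ≡ 38 (mod 61), so λ ≡ 31·38 ≡ 19.
  x = λ² - 23 - 23 = 361 - 46 ≡ 10; y = λ·(23 - 10) - 57 ≡ 7. → (10, 7)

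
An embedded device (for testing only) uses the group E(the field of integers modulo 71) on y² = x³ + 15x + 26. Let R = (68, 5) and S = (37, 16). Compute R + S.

(57, 14)

(68, 5) + (37, 16). λ = (16 - 5)/(37 - 68) ≡ 11/40 mod 71. 40⁻¹ ≡ 16 (mod 71), so λ ≡ 34.
  x = λ² - 68 - 37 = 1156 - 105 ≡ 57; y = λ·(68 - 57) - 5 ≡ 14. → (57, 14)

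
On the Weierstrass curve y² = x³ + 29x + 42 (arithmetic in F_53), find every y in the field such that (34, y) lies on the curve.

23, 30

x³ + 29x + 42 = 40332 ≡ 52 (mod 53).
Square roots of 52 mod 53: 23 and 30 (since 23² = 529 ≡ 52).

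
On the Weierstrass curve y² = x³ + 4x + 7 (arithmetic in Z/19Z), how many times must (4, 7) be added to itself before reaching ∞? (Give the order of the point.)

8

2P: tangent at (4, 7): λ = (3·4² + 4)/(2·7) ≡ 14/14. 14⁻¹ ≡ 15 (mod 19), so λ ≡ 14·15 ≡ 1.
  x = λ² - 4 - 4 = 1 - 8 ≡ 12; y = λ·(4 - 12) - 7 ≡ 4. → (12, 4)
3P: (12, 4) + (4, 7). λ = (7 - 4)/(4 - 12) ≡ 3/11 mod 19. 11⁻¹ ≡ 7 (mod 19) since 11·7 = 77 ≡ 1, so λ ≡ 2.
  x = λ² - 12 - 4 = 4 - 16 ≡ 7; y = λ·(12 - 7) - 4 ≡ 6. → (7, 6)
4P: (7, 6) + (4, 7). λ = (7 - 6)/(4 - 7) ≡ 1/16 mod 19. 16⁻¹ ≡ 6 (mod 19), so λ ≡ 6.
  x = λ² - 7 - 4 = 36 - 11 ≡ 6; y = λ·(7 - 6) - 6 ≡ 0. → (6, 0)
5P: (6, 0) + (4, 7). λ = (7 - 0)/(4 - 6) ≡ 7/17 mod 19. 17⁻¹ ≡ 9 (mod 19), so λ ≡ 6.
  x = λ² - 6 - 4 = 36 - 10 ≡ 7; y = λ·(6 - 7) - 0 ≡ 13. → (7, 13)
6P: (7, 13) + (4, 7). λ = (7 - 13)/(4 - 7) ≡ 13/16 mod 19. 16⁻¹ ≡ 6 (mod 19) since 16·6 = 96 ≡ 1, so λ ≡ 2.
  x = λ² - 7 - 4 = 4 - 11 ≡ 12; y = λ·(7 - 12) - 13 ≡ 15. → (12, 15)
7P: (12, 15) + (4, 7). λ = (7 - 15)/(4 - 12) ≡ 11/11 mod 19. 11⁻¹ ≡ 7 (mod 19), so λ ≡ 1.
  x = λ² - 12 - 4 = 1 - 16 ≡ 4; y = λ·(12 - 4) - 15 ≡ 12. → (4, 12)
8P: (4, 12) + (4, 7): same x and y₁ ≡ -y₂, so the sum is ∞.
8P = ∞, so the order is 8.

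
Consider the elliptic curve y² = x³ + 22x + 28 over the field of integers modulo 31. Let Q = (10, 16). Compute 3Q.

(29, 21)

Repeated addition: build up to 3Q.
2Q: tangent at (10, 16): λ = (3·10² + 22)/(2·16) ≡ 12/1. 1⁻¹ ≡ 1 (mod 31), so λ ≡ 12·1 ≡ 12.
  x = λ² - 10 - 10 = 144 - 20 ≡ 0; y = λ·(10 - 0) - 16 ≡ 11. → (0, 11)
3Q: (0, 11) + (10, 16). λ = (16 - 11)/(10 - 0) ≡ 5/10 mod 31. 10⁻¹ ≡ 28 (mod 31) since 10·28 = 280 ≡ 1, so λ ≡ 16.
  x = λ² - 0 - 10 = 256 - 10 ≡ 29; y = λ·(0 - 29) - 11 ≡ 21. → (29, 21)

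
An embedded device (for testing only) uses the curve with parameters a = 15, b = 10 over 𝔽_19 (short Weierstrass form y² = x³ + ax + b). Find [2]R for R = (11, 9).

(1, 11)

tangent at (11, 9): λ = (3·11² + 15)/(2·9) ≡ 17/18. 18⁻¹ ≡ 18 (mod 19), so λ ≡ 17·18 ≡ 2.
  x = λ² - 11 - 11 = 4 - 22 ≡ 1; y = λ·(11 - 1) - 9 ≡ 11. → (1, 11)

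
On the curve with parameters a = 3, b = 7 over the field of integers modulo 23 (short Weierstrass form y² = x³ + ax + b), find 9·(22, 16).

(22, 7)

Write P = (22, 16).
Repeated addition: build up to 9P.
2P: tangent at (22, 16): λ = (3·22² + 3)/(2·16) ≡ 6/9. 9⁻¹ ≡ 18 (mod 23), so λ ≡ 6·18 ≡ 16.
  x = λ² - 22 - 22 = 256 - 44 ≡ 5; y = λ·(22 - 5) - 16 ≡ 3. → (5, 3)
3P: (5, 3) + (22, 16). λ = (16 - 3)/(22 - 5) ≡ 13/17 mod 23. 17⁻¹ ≡ 19 (mod 23), so λ ≡ 17.
  x = λ² - 5 - 22 = 289 - 27 ≡ 9; y = λ·(5 - 9) - 3 ≡ 21. → (9, 21)
4P: (9, 21) + (22, 16). λ = (16 - 21)/(22 - 9) ≡ 18/13 mod 23. 13⁻¹ ≡ 16 (mod 23), so λ ≡ 12.
  x = λ² - 9 - 22 = 144 - 31 ≡ 21; y = λ·(9 - 21) - 21 ≡ 19. → (21, 19)
5P: (21, 19) + (22, 16). λ = (16 - 19)/(22 - 21) ≡ 20/1 mod 23. 1⁻¹ ≡ 1 (mod 23), so λ ≡ 20.
  x = λ² - 21 - 22 = 400 - 43 ≡ 12; y = λ·(21 - 12) - 19 ≡ 0. → (12, 0)
6P: (12, 0) + (22, 16). λ = (16 - 0)/(22 - 12) ≡ 16/10 mod 23. 10⁻¹ ≡ 7 (mod 23) since 10·7 = 70 ≡ 1, so λ ≡ 20.
  x = λ² - 12 - 22 = 400 - 34 ≡ 21; y = λ·(12 - 21) - 0 ≡ 4. → (21, 4)
7P: (21, 4) + (22, 16). λ = (16 - 4)/(22 - 21) ≡ 12/1 mod 23. 1⁻¹ ≡ 1 (mod 23) since 1·1 = 1 ≡ 1, so λ ≡ 12.
  x = λ² - 21 - 22 = 144 - 43 ≡ 9; y = λ·(21 - 9) - 4 ≡ 2. → (9, 2)
8P: (9, 2) + (22, 16). λ = (16 - 2)/(22 - 9) ≡ 14/13 mod 23. 13⁻¹ ≡ 16 (mod 23), so λ ≡ 17.
  x = λ² - 9 - 22 = 289 - 31 ≡ 5; y = λ·(9 - 5) - 2 ≡ 20. → (5, 20)
9P: (5, 20) + (22, 16). λ = (16 - 20)/(22 - 5) ≡ 19/17 mod 23. 17⁻¹ ≡ 19 (mod 23) since 17·19 = 323 ≡ 1, so λ ≡ 16.
  x = λ² - 5 - 22 = 256 - 27 ≡ 22; y = λ·(5 - 22) - 20 ≡ 7. → (22, 7)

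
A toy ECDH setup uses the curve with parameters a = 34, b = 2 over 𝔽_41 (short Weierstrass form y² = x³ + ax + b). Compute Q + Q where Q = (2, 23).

tangent at (2, 23): λ = (3·2² + 34)/(2·23) ≡ 5/5. 5⁻¹ ≡ 33 (mod 41), so λ ≡ 5·33 ≡ 1.
  x = λ² - 2 - 2 = 1 - 4 ≡ 38; y = λ·(2 - 38) - 23 ≡ 23. → (38, 23)

(38, 23)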